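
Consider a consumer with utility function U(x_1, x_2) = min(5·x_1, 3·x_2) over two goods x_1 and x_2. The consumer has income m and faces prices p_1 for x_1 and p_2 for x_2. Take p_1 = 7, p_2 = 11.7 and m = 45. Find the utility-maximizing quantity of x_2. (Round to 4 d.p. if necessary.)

With perfect complements, no substitution: consume in ratio x_1:x_2 = 3:5.
Budget: p_1·x_1 + p_2·(5/3)·x_1 = m, so (3·p_1 + 5·p_2)·x_1 = 3·m.
Demand: x_1*(p_1,p_2,m) = 3·m/(3·p_1 + 5·p_2), x_2* = 5·m/(3·p_1 + 5·p_2).
Here 3·7 + 5·11.7 = 79.5, giving x_2* = 2.8302.

x_2* = 2.8302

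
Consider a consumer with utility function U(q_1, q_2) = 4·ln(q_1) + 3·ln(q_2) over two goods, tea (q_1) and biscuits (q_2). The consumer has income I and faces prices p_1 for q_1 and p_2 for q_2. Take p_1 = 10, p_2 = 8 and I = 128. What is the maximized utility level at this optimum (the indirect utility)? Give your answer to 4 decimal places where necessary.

The MRS is (4/3)·q_2/q_1. Set MRS = p_1/p_2.
So 4·p_2·q_2 = 3·p_1·q_1; combined with the budget, a share 4/7 of income goes to q_1.
Demand: q_1*(p_1,p_2,I) = 4/7·I/p_1 and q_2* = 3/7·I/p_2.
At p_1=10, p_2=8, I=128: q_1* = 4/7·128/10 = 7.3143, q_2* = 6.8571.
Utility at the optimum: U(7.3143, 6.8571) = 13.7352.

V = 13.7352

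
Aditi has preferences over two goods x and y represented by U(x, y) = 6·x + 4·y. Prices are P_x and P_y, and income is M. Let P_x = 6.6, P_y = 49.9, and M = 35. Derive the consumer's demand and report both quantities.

Linear utility — the consumer picks whichever good has higher MU/price: 6/6.6 = 0.9091 vs 4/49.9 = 0.0802.
x gives more utility per dollar, so spend all income on x: x* = M/P_x, y* = 0.
Numerically: x* = 5.303, y* = 0.

x* = 5.303, y* = 0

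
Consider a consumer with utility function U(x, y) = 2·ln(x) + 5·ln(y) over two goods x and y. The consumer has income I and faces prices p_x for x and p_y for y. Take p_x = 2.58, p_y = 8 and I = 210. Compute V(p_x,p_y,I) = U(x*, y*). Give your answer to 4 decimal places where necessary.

Tangency: MRS = (2/5)·y/x = p_x/p_y.
So 2·p_y·y = 5·p_x·x; combined with the budget, a share 2/7 of income goes to x.
Demand: x*(p_x,p_y,I) = 2/7·I/p_x and y* = 5/7·I/p_y.
At p_x=2.58, p_y=8, I=210: x* = 2/7·210/2.58 = 23.2558, y* = 18.75.
Utility at the optimum: U(23.2558, 18.75) = 20.9491.

V = 20.9491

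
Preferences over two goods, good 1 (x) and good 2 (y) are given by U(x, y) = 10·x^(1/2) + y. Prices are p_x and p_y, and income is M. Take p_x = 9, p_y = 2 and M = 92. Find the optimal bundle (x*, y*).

x* = 1.2346, y* = 40.4444

Solve: √x = 5·p_y/p_x, so x*(p_x,p_y) = (5·p_y/p_x)², and y* = (M − p_x·x*)/p_y.
Plugging in: x* = (5·2/9)² = 1.2346, y* = 40.4444.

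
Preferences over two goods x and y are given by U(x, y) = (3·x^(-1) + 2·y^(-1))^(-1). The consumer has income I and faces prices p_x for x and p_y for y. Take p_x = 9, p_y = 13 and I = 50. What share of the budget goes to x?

MU_x ∝ 3·x^(-2), MU_y ∝ 2·y^(-2), so MRS = (3/2)·(y/x)^(2) = p_x/p_y.
Solve for the ratio: y/x = [(2/3)·p_x/p_y]^(0.5).
With the ratio pinned down, the budget gives x* = I/(p_x + p_y·(y/x)) and y* = (y/x)·x*.
Numerically y/x = 0.679366, so x* = 50/(9 + 13·0.679366) = 2.804 and y* = 0.679366·2.804 = 1.9049.
Expenditure on x: 9·2.804 = 25.2359; share = 0.5047.

share on x = 0.5047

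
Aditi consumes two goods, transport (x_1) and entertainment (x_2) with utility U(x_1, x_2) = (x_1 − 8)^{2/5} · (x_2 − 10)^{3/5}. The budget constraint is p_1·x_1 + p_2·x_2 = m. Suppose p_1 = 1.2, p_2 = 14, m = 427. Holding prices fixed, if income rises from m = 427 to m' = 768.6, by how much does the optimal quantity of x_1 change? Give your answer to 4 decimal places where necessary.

MRS = (2/3)·(x_2−10)/(x_1−8). Tangency with p_1/p_2 gives x_2−10 = (3/2)·(p_1/p_2)·(x_1−8).
Substituting into the budget: x_1* = 8 + 0.4·(m − 8·p_1 − 10·p_2)/p_1, and x_2* = 10 + 0.6·(…)/p_2.
Discretionary income = 427 − 8·1.2 − 10·14 = 277.4; x_1* = 8 + 0.4·277.4/1.2 = 100.4667.
At m' = 768.6: x_1* = 214.3333. Change: 214.3333 − 100.4667 = 113.8667.

Δx_1* = 113.8667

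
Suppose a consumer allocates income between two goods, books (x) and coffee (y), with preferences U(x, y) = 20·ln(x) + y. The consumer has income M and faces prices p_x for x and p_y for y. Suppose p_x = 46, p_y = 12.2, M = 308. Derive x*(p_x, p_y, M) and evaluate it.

Set MRS = p_x/p_y: (20/x)/1 = p_x/p_y.
So x*(p_x,p_y) = 20·p_y/p_x, independent of income; and y* = (M − 20·p_y)/p_y.
At the given prices: x* = 20·12.2/46 = 5.3043.

x* = 5.3043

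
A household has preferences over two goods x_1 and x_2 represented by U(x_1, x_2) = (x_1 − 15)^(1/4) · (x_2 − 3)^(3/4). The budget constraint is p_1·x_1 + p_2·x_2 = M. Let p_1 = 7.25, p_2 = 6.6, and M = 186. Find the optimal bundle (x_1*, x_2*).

x_1* = 16.981, x_2* = 9.5284

After buying the subsistence bundle (15, 3), a share 0.25 of the remaining income goes to x_1: x_1* = 15 + 0.25·(M − 15p_1 − 3p_2)/p_1.
Discretionary income = 186 − 15·7.25 − 3·6.6 = 57.45; x_1* = 15 + 0.25·57.45/7.25 = 16.981; x_2* = 3 + 0.75·57.45/6.6 = 9.5284.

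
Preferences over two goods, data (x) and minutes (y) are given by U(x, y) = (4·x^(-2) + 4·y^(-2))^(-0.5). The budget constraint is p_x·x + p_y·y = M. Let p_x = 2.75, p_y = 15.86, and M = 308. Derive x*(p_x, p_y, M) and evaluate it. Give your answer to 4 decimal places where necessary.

x* = 26.5656

From the CES first-order condition, (y/x)^(3) = p_x/p_y.
Hence y/x = (p_x/p_y)^(1/(3)), i.e. raised to the 1/3 power.
Substitute y = (y/x)·x into the budget: x* = M/(p_x + p_y·(y/x)).
Numerically y/x = 0.557626, so x* = 308/(2.75 + 15.86·0.557626) = 26.5656.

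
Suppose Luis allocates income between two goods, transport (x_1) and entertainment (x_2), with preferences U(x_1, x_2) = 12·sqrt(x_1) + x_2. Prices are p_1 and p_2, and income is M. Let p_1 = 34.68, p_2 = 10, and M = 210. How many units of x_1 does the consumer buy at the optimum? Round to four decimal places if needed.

x_1* = 2.9933

MU_x_1 = 6/√x_1, MU_x_2 = 1. Tangency: 6/√x_1 = p_1/p_2.
Solve: √x_1 = 6·p_2/p_1, so x_1*(p_1,p_2) = (6·p_2/p_1)², and x_2* = (M − p_1·x_1*)/p_2.
Plugging in: x_1* = (6·10/34.68)² = 2.9933.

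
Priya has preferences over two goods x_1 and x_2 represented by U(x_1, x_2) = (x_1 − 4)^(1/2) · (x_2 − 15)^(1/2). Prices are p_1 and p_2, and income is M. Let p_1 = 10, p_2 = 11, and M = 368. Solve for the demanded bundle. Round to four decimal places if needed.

x_1* = 12.15, x_2* = 22.4091

This is Cobb-Douglas in (x_1−4, x_2−15): tangency gives 0.5·p_2·(x_2−15) = 0.5·p_1·(x_1−4).
After buying the subsistence bundle (4, 15), a share 0.5 of the remaining income goes to x_1: x_1* = 4 + 0.5·(M − 4p_1 − 15p_2)/p_1.
Discretionary income = 368 − 4·10 − 15·11 = 163; x_1* = 4 + 0.5·163/10 = 12.15; x_2* = 15 + 0.5·163/11 = 22.4091.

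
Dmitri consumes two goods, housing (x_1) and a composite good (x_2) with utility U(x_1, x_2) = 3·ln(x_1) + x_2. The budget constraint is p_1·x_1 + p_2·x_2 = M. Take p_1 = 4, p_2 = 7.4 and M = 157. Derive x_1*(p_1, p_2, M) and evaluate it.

x_1* = 5.55

Set MRS = p_1/p_2: (3/x_1)/1 = p_1/p_2.
So x_1*(p_1,p_2) = 3·p_2/p_1, independent of income; and x_2* = (M − 3·p_2)/p_2.
At the given prices: x_1* = 3·7.4/4 = 5.55.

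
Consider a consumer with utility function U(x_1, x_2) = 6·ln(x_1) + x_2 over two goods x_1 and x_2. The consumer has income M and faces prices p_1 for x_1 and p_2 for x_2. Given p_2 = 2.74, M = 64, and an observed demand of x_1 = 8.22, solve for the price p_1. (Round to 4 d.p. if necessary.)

p_1 = 2

MU_x_1 = 6/x_1, MU_x_2 = 1. Tangency: 6/x_1 = p_1/p_2.
So x_1*(p_1,p_2) = 6·p_2/p_1, independent of income; and x_2* = (M − 6·p_2)/p_2.
Set x_1* = 8.22 in the demand function and solve for p_1: p_1 = 2.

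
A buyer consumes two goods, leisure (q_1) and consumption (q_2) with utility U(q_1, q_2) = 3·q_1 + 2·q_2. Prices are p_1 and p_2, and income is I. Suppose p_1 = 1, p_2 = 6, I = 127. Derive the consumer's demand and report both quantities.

q_1* = 127, q_2* = 0

Perfect substitutes: compare marginal utility per dollar. 3/p_1 vs 2/p_2 → 3 vs 0.3333.
q_1 gives more utility per dollar, so spend all income on q_1: q_1* = I/p_1, q_2* = 0.
Numerically: q_1* = 127, q_2* = 0.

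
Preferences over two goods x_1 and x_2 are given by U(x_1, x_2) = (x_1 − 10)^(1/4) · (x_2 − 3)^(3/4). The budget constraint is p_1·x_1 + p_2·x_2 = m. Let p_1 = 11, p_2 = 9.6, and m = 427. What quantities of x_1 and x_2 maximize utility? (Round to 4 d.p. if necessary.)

Substituting into the budget: x_1* = 10 + 0.25·(m − 10·p_1 − 3·p_2)/p_1, and x_2* = 3 + 0.75·(…)/p_2.
Discretionary income = 427 − 10·11 − 3·9.6 = 288.2; x_1* = 10 + 0.25·288.2/11 = 16.55; x_2* = 3 + 0.75·288.2/9.6 = 25.5156.

x_1* = 16.55, x_2* = 25.5156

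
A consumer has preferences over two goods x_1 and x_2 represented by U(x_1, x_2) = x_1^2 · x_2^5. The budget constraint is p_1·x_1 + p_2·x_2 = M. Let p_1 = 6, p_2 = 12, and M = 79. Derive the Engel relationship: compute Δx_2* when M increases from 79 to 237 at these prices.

MU_x_1/MU_x_2 = (2·x_2)/(5·x_1); tangency sets this equal to p_1/p_2.
So 2·p_2·x_2 = 5·p_1·x_1; combined with the budget, a share 2/7 of income goes to x_1.
Demand: x_1*(p_1,p_2,M) = 2/7·M/p_1 and x_2* = 5/7·M/p_2.
At p_1=6, p_2=12, M=79: x_2* = 5/7·79/12 = 4.7024.
At M' = 237: x_2* = 14.1071. Change: 14.1071 − 4.7024 = 9.4048.

Δx_2* = 9.4048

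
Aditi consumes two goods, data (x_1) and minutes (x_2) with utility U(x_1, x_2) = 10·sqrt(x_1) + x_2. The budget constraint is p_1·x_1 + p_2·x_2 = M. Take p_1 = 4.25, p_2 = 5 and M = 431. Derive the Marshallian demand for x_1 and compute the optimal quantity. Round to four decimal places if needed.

x_1* = 34.6021

Solve: √x_1 = 5·p_2/p_1, so x_1*(p_1,p_2) = (5·p_2/p_1)², and x_2* = (M − p_1·x_1*)/p_2.
Plugging in: x_1* = (5·5/4.25)² = 34.6021.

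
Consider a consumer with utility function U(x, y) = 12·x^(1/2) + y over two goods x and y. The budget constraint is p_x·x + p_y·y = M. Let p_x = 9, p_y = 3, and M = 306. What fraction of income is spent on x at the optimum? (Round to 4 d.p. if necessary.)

share on x = 0.1176

Set MRS = p_x/p_y: 6·x^(−1/2) = p_x/p_y.
Solve: √x = 6·p_y/p_x, so x*(p_x,p_y) = (6·p_y/p_x)², and y* = (M − p_x·x*)/p_y.
Plugging in: x* = (6·3/9)² = 4, y* = 90.
Expenditure on x: 9·4 = 36; share = 0.1176.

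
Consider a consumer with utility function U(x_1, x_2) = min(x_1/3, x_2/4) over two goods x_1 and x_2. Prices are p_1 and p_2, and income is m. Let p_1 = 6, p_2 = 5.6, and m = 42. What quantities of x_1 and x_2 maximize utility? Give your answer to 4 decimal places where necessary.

x_1* = 3.1188, x_2* = 4.1584

Demand: x_1*(p_1,p_2,m) = 3·m/(3·p_1 + 4·p_2), x_2* = 4·m/(3·p_1 + 4·p_2).
Here 3·6 + 4·5.6 = 40.4, giving x_1* = 3.1188 and x_2* = 4.1584.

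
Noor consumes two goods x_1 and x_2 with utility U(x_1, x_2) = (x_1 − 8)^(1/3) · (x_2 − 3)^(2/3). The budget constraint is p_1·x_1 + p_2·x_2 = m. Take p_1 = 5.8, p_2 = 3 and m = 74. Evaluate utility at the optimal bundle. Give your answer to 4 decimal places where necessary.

V = 2.6334

This is Cobb-Douglas in (x_1−8, x_2−3): tangency gives 1/3·p_2·(x_2−3) = 2/3·p_1·(x_1−8).
Substituting into the budget: x_1* = 8 + 1/3·(m − 8·p_1 − 3·p_2)/p_1, and x_2* = 3 + 2/3·(…)/p_2.
Discretionary income = 74 − 8·5.8 − 3·3 = 18.6; x_1* = 8 + 1/3·18.6/5.8 = 9.069; x_2* = 3 + 2/3·18.6/3 = 7.1333.
Utility at the optimum: U(9.069, 7.1333) = 2.6334.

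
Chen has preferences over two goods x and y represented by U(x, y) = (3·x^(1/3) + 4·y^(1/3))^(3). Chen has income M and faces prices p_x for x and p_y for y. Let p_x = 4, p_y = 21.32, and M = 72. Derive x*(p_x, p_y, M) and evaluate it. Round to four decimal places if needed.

From the CES first-order condition, (3/4)·(y/x)^(2/3) = p_x/p_y.
Hence y/x = ((4/3)·p_x/p_y)^(1/(2/3)), i.e. raised to the 1.5 power.
With the ratio pinned down, the budget gives x* = M/(p_x + p_y·(y/x)) and y* = (y/x)·x*.
Numerically y/x = 0.125117, so x* = 72/(4 + 21.32·0.125117) = 10.7986.

x* = 10.7986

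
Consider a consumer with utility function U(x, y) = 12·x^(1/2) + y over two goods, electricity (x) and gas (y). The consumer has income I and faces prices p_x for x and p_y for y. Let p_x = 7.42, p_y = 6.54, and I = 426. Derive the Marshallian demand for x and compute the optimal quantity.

Utility is quasi-linear in y; the FOC for x is 6/√x = p_x/p_y.
Solve: √x = 6·p_y/p_x, so x*(p_x,p_y) = (6·p_y/p_x)², and y* = (I − p_x·x*)/p_y.
Plugging in: x* = (6·6.54/7.42)² = 27.9673.

x* = 27.9673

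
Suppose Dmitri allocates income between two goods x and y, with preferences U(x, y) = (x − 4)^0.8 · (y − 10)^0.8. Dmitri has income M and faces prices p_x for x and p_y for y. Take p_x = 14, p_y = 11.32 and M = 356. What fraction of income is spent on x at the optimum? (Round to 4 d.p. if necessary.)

MRS = (y−10)/(x−4). Tangency with p_x/p_y gives y−10 = (p_x/p_y)·(x−4).
After buying the subsistence bundle (4, 10), a share 0.5 of the remaining income goes to x: x* = 4 + 0.5·(M − 4p_x − 10p_y)/p_x.
Discretionary income = 356 − 4·14 − 10·11.32 = 186.8; x* = 4 + 0.5·186.8/14 = 10.6714; y* = 10 + 0.5·186.8/11.32 = 18.2509.
Expenditure on x: 14·10.6714 = 149.4; share = 0.4197.

share on x = 0.4197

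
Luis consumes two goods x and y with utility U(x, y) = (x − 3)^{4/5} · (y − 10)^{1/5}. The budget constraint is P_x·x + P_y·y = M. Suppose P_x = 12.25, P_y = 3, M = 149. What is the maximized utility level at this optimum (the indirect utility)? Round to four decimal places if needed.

V = 5.3936

MRS = 4·(y−10)/(x−3). Tangency with P_x/P_y gives y−10 = (1/4)·(P_x/P_y)·(x−3).
After buying the subsistence bundle (3, 10), a share 0.8 of the remaining income goes to x: x* = 3 + 0.8·(M − 3P_x − 10P_y)/P_x.
Discretionary income = 149 − 3·12.25 − 10·3 = 82.25; x* = 3 + 0.8·82.25/12.25 = 8.3714; y* = 10 + 0.2·82.25/3 = 15.4833.
Utility at the optimum: U(8.3714, 15.4833) = 5.3936.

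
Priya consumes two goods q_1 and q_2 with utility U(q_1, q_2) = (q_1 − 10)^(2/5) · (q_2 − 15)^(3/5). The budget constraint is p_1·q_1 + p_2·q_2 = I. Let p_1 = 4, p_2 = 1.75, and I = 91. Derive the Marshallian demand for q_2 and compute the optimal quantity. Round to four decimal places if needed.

Discretionary income = 91 − 10·4 − 15·1.75 = 24.75; q_2* = 15 + 0.6·24.75/1.75 = 23.4857.

q_2* = 23.4857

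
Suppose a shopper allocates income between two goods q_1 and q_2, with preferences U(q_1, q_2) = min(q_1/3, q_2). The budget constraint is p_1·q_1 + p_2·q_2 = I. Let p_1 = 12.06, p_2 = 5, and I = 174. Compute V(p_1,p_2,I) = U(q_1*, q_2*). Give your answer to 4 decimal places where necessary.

Leontief preferences: the optimum is at the kink where q_1/3 = q_2/1, i.e. q_2 = (1/3)·q_1.
Budget: p_1·q_1 + p_2·(1/3)·q_1 = I, so (3·p_1 + p_2)·q_1 = 3·I.
Demand: q_1*(p_1,p_2,I) = 3·I/(3·p_1 + p_2), q_2* = I/(3·p_1 + p_2).
Here 3·12.06 + 5 = 41.18, giving q_1* = 12.6761 and q_2* = 4.2254.
Utility at the optimum: U(12.6761, 4.2254) = 4.2254.

V = 4.2254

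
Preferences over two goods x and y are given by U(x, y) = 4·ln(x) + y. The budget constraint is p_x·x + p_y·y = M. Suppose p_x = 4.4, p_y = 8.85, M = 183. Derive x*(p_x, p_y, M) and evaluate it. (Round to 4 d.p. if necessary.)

x* = 8.0455

Set MRS = p_x/p_y: (4/x)/1 = p_x/p_y.
So x*(p_x,p_y) = 4·p_y/p_x, independent of income; and y* = (M − 4·p_y)/p_y.
At the given prices: x* = 4·8.85/4.4 = 8.0455.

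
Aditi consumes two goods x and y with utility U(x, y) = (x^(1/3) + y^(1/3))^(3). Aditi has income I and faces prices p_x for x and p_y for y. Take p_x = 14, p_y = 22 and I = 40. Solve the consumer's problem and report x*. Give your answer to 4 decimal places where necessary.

Numerically y/x = 0.507643, so x* = 40/(14 + 22·0.507643) = 1.5893.

x* = 1.5893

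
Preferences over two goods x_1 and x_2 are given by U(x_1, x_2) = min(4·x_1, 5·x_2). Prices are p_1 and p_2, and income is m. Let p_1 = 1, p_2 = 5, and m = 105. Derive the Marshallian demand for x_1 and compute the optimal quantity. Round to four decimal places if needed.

Leontief preferences: the optimum is at the kink where x_1/5 = x_2/4, i.e. x_2 = (4/5)·x_1.
Budget: p_1·x_1 + p_2·(4/5)·x_1 = m, so (5·p_1 + 4·p_2)·x_1 = 5·m.
Demand: x_1*(p_1,p_2,m) = 5·m/(5·p_1 + 4·p_2), x_2* = 4·m/(5·p_1 + 4·p_2).
Here 5·1 + 4·5 = 25, giving x_1* = 21.

x_1* = 21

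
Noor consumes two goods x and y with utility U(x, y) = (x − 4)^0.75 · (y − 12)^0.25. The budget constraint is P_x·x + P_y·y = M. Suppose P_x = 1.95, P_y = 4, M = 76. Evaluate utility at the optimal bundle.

Let x' = x−4, y' = y−12. MRS = 3·y'/x' = P_x/P_y.
Substituting into the budget: x* = 4 + 0.75·(M − 4·P_x − 12·P_y)/P_x, and y* = 12 + 0.25·(…)/P_y.
Discretionary income = 76 − 4·1.95 − 12·4 = 20.2; x* = 4 + 0.75·20.2/1.95 = 11.7692; y* = 12 + 0.25·20.2/4 = 13.2625.
Utility at the optimum: U(11.7692, 13.2625) = 4.9328.

V = 4.9328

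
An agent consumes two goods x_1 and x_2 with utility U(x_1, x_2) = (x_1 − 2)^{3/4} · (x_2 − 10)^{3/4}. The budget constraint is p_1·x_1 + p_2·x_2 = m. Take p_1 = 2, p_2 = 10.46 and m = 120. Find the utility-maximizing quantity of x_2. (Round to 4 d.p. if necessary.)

Let x_1' = x_1−2, x_2' = x_2−10. MRS = x_2'/x_1' = p_1/p_2.
After buying the subsistence bundle (2, 10), a share 0.5 of the remaining income goes to x_1: x_1* = 2 + 0.5·(m − 2p_1 − 10p_2)/p_1.
Discretionary income = 120 − 2·2 − 10·10.46 = 11.4; x_2* = 10 + 0.5·11.4/10.46 = 10.5449.

x_2* = 10.5449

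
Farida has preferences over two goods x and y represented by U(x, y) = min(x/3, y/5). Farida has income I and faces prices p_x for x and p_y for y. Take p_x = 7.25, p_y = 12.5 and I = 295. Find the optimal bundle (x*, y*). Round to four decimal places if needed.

x* = 10.5045, y* = 17.5074

Demand: x*(p_x,p_y,I) = 3·I/(3·p_x + 5·p_y), y* = 5·I/(3·p_x + 5·p_y).
Here 3·7.25 + 5·12.5 = 84.25, giving x* = 10.5045 and y* = 17.5074.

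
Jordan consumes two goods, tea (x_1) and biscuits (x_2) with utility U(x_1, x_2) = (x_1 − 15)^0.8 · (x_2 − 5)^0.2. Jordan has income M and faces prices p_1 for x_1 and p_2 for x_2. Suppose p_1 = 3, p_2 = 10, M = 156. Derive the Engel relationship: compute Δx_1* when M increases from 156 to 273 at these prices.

Δx_1* = 31.2

MRS = 4·(x_2−5)/(x_1−15). Tangency with p_1/p_2 gives x_2−5 = (1/4)·(p_1/p_2)·(x_1−15).
After buying the subsistence bundle (15, 5), a share 0.8 of the remaining income goes to x_1: x_1* = 15 + 0.8·(M − 15p_1 − 5p_2)/p_1.
Discretionary income = 156 − 15·3 − 5·10 = 61; x_1* = 15 + 0.8·61/3 = 31.2667.
At M' = 273: x_1* = 62.4667. Change: 62.4667 − 31.2667 = 31.2.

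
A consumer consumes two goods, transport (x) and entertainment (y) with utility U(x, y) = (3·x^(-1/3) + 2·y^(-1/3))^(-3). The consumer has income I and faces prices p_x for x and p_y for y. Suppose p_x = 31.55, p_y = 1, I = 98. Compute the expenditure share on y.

share on y = 0.2374

MU_x ∝ 3·x^(-4/3), MU_y ∝ 2·y^(-4/3), so MRS = (3/2)·(y/x)^(4/3) = p_x/p_y.
Hence y/x = ((2/3)·p_x/p_y)^(1/(4/3)), i.e. raised to the 0.75 power.
Substitute y = (y/x)·x into the budget: x* = I/(p_x + p_y·(y/x)).
Numerically y/x = 9.821574, so x* = 98/(31.55 + 1·9.821574) = 2.3688 and y* = 9.821574·2.3688 = 23.2651.
Expenditure on y: 1·23.2651 = 23.2651; share = 0.2374.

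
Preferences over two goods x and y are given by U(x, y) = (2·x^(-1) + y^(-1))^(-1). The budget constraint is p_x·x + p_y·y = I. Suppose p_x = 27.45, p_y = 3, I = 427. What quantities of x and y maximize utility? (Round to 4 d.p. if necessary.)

MU_x ∝ 2·x^(-2), MU_y ∝ y^(-2), so MRS = 2·(y/x)^(2) = p_x/p_y.
Solve for the ratio: y/x = [(1/2)·p_x/p_y]^(0.5).
With the ratio pinned down, the budget gives x* = I/(p_x + p_y·(y/x)) and y* = (y/x)·x*.
Numerically y/x = 2.138925, so x* = 427/(27.45 + 3·2.138925) = 12.6082 and y* = 2.138925·12.6082 = 26.9681.

x* = 12.6082, y* = 26.9681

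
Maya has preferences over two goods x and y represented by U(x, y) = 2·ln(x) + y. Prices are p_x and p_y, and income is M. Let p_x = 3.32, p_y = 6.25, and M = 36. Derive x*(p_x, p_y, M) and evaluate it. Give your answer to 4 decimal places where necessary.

x* = 3.7651

Set MRS = p_x/p_y: (2/x)/1 = p_x/p_y.
So x*(p_x,p_y) = 2·p_y/p_x, independent of income; and y* = (M − 2·p_y)/p_y.
At the given prices: x* = 2·6.25/3.32 = 3.7651.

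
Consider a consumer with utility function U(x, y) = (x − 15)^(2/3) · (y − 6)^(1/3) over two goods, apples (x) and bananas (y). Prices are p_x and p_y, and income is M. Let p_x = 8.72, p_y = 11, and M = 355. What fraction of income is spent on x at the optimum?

share on x = 0.6655

Let x' = x−15, y' = y−6. MRS = 2·y'/x' = p_x/p_y.
Substituting into the budget: x* = 15 + 2/3·(M − 15·p_x − 6·p_y)/p_x, and y* = 6 + 1/3·(…)/p_y.
Discretionary income = 355 − 15·8.72 − 6·11 = 158.2; x* = 15 + 2/3·158.2/8.72 = 27.0948; y* = 6 + 1/3·158.2/11 = 10.7939.
Expenditure on x: 8.72·27.0948 = 236.2667; share = 0.6655.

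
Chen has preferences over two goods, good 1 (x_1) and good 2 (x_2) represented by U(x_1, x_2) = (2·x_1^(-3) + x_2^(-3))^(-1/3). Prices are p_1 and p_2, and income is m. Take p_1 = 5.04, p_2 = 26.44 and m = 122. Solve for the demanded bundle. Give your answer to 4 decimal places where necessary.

Substitute x_2 = (x_2/x_1)·x_1 into the budget: x_1* = m/(p_1 + p_2·(x_2/x_1)).
Numerically x_2/x_1 = 0.555629, so x_1* = 122/(5.04 + 26.44·0.555629) = 6.1832 and x_2* = 0.555629·6.1832 = 3.4356.

x_1* = 6.1832, x_2* = 3.4356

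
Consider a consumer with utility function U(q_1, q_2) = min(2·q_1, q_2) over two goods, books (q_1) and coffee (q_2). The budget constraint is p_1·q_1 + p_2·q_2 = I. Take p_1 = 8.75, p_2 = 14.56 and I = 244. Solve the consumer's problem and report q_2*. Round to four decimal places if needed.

Demand: q_1*(p_1,p_2,I) = I/(p_1 + 2·p_2), q_2* = 2·I/(p_1 + 2·p_2).
Here 8.75 + 2·14.56 = 37.87, giving q_2* = 12.8862.

q_2* = 12.8862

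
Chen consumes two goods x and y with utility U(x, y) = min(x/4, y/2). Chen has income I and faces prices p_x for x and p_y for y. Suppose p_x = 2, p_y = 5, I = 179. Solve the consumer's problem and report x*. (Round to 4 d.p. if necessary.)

x* = 39.7778

With perfect complements, no substitution: consume in ratio x:y = 4:2.
Budget: p_x·x + p_y·(1/2)·x = I, so (4·p_x + 2·p_y)·x = 4·I.
Demand: x*(p_x,p_y,I) = 4·I/(4·p_x + 2·p_y), y* = 2·I/(4·p_x + 2·p_y).
Here 4·2 + 2·5 = 18, giving x* = 39.7778.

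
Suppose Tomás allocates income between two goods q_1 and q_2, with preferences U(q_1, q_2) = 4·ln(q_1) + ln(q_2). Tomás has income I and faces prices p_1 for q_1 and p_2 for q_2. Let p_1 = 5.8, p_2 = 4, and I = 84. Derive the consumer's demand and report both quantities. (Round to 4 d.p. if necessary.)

q_1* = 11.5862, q_2* = 4.2

MU_q_1/MU_q_2 = (4·q_2)/(q_1); tangency sets this equal to p_1/p_2.
So 4·p_2·q_2 = p_1·q_1; combined with the budget, a share 0.8 of income goes to q_1.
Demand: q_1*(p_1,p_2,I) = 0.8·I/p_1 and q_2* = 0.2·I/p_2.
At p_1=5.8, p_2=4, I=84: q_1* = 0.8·84/5.8 = 11.5862, q_2* = 4.2.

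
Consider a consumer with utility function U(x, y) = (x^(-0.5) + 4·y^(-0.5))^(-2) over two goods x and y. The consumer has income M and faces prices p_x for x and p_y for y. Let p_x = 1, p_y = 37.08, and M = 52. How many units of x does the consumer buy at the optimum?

Substitute y = (y/x)·x into the budget: x* = M/(p_x + p_y·(y/x)).
Numerically y/x = 0.226611, so x* = 52/(1 + 37.08·0.226611) = 5.5303.

x* = 5.5303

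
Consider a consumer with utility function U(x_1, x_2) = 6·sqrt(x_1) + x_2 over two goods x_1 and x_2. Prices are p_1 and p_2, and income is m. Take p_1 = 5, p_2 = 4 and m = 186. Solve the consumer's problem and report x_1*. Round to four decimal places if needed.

Utility is quasi-linear in x_2; the FOC for x_1 is 3/√x_1 = p_1/p_2.
Solve: √x_1 = 3·p_2/p_1, so x_1*(p_1,p_2) = (3·p_2/p_1)², and x_2* = (m − p_1·x_1*)/p_2.
Plugging in: x_1* = (3·4/5)² = 5.76.

x_1* = 5.76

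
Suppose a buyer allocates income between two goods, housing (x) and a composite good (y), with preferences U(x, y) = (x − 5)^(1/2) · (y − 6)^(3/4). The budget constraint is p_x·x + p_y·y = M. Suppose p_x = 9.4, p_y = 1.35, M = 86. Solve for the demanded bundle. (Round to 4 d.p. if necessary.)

x* = 6.3149, y* = 19.7333

Substituting into the budget: x* = 5 + 0.4·(M − 5·p_x − 6·p_y)/p_x, and y* = 6 + 0.6·(…)/p_y.
Discretionary income = 86 − 5·9.4 − 6·1.35 = 30.9; x* = 5 + 0.4·30.9/9.4 = 6.3149; y* = 6 + 0.6·30.9/1.35 = 19.7333.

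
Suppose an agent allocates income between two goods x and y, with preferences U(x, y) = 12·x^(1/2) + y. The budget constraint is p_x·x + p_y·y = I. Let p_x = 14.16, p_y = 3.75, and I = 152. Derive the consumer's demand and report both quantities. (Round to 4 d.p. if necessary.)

Utility is quasi-linear in y; the FOC for x is 6/√x = p_x/p_y.
Thus x* = (6·p_y/p_x)² — independent of I — with the rest of income spent on y.
Plugging in: x* = (6·3.75/14.16)² = 2.5249, y* = 30.9994.

x* = 2.5249, y* = 30.9994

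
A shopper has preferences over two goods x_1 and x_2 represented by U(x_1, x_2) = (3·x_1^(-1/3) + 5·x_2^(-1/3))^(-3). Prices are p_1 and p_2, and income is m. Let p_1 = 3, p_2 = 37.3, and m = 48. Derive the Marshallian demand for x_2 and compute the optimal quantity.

With the ratio pinned down, the budget gives x_1* = m/(p_1 + p_2·(x_2/x_1)) and x_2* = (x_2/x_1)·x_1*.
Numerically x_2/x_1 = 0.221537, so x_1* = 48/(3 + 37.3·0.221537) = 4.2616 and x_2* = 0.221537·4.2616 = 0.9441.

x_2* = 0.9441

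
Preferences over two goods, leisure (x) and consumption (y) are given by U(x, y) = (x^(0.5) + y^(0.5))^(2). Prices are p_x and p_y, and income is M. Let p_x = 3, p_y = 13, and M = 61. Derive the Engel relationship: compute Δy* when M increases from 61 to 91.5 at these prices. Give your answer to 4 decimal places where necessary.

Δy* = 0.4399

MRS = MU_x/MU_y = (y/x)^(0.5). Set equal to p_x/p_y.
Hence y/x = (p_x/p_y)^(1/(0.5)), i.e. raised to the 2 power.
Substitute y = (y/x)·x into the budget: x* = M/(p_x + p_y·(y/x)).
Numerically y/x = 0.053254, so x* = 61/(3 + 13·0.053254) = 16.5208 and y* = 0.053254·16.5208 = 0.8798.
At M' = 91.5: y* = 1.3197. Change: 1.3197 − 0.8798 = 0.4399.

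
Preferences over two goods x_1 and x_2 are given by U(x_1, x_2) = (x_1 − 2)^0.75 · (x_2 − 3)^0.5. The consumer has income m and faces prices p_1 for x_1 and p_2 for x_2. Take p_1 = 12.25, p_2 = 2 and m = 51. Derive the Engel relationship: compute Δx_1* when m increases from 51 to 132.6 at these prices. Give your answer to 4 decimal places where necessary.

Let x_1' = x_1−2, x_2' = x_2−3. MRS = (3/2)·x_2'/x_1' = p_1/p_2.
Substituting into the budget: x_1* = 2 + 0.6·(m − 2·p_1 − 3·p_2)/p_1, and x_2* = 3 + 0.4·(…)/p_2.
Discretionary income = 51 − 2·12.25 − 3·2 = 20.5; x_1* = 2 + 0.6·20.5/12.25 = 3.0041.
At m' = 132.6: x_1* = 7.0008. Change: 7.0008 − 3.0041 = 3.9967.

Δx_1* = 3.9967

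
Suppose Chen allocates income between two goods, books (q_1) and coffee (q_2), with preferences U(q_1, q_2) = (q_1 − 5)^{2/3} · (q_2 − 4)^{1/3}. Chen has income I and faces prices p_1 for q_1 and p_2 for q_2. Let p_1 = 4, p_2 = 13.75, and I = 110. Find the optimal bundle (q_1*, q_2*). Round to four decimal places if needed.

Let q_1' = q_1−5, q_2' = q_2−4. MRS = 2·q_2'/q_1' = p_1/p_2.
After buying the subsistence bundle (5, 4), a share 2/3 of the remaining income goes to q_1: q_1* = 5 + 2/3·(I − 5p_1 − 4p_2)/p_1.
Discretionary income = 110 − 5·4 − 4·13.75 = 35; q_1* = 5 + 2/3·35/4 = 10.8333; q_2* = 4 + 1/3·35/13.75 = 4.8485.

q_1* = 10.8333, q_2* = 4.8485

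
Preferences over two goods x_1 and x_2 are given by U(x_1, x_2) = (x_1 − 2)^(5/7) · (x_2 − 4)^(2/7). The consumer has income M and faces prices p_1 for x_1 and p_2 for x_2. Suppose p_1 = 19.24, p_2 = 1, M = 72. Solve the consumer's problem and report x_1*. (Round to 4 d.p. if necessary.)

x_1* = 3.0959

MRS = (5/2)·(x_2−4)/(x_1−2). Tangency with p_1/p_2 gives x_2−4 = (2/5)·(p_1/p_2)·(x_1−2).
After buying the subsistence bundle (2, 4), a share 5/7 of the remaining income goes to x_1: x_1* = 2 + 5/7·(M − 2p_1 − 4p_2)/p_1.
Discretionary income = 72 − 2·19.24 − 4·1 = 29.52; x_1* = 2 + 5/7·29.52/19.24 = 3.0959.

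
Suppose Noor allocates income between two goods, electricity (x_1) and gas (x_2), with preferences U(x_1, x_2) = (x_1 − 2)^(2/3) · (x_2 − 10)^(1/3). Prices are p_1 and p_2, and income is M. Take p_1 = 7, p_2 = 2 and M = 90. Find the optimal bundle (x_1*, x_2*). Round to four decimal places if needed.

x_1* = 7.3333, x_2* = 19.3333

Let x_1' = x_1−2, x_2' = x_2−10. MRS = 2·x_2'/x_1' = p_1/p_2.
Substituting into the budget: x_1* = 2 + 2/3·(M − 2·p_1 − 10·p_2)/p_1, and x_2* = 10 + 1/3·(…)/p_2.
Discretionary income = 90 − 2·7 − 10·2 = 56; x_1* = 2 + 2/3·56/7 = 7.3333; x_2* = 10 + 1/3·56/2 = 19.3333.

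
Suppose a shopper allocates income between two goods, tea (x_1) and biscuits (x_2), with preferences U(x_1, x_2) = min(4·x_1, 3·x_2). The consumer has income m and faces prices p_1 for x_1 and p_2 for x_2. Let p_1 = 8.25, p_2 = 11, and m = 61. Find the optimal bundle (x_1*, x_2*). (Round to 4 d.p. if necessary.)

Leontief preferences: the optimum is at the kink where x_1/3 = x_2/4, i.e. x_2 = (4/3)·x_1.
Budget: p_1·x_1 + p_2·(4/3)·x_1 = m, so (3·p_1 + 4·p_2)·x_1 = 3·m.
Demand: x_1*(p_1,p_2,m) = 3·m/(3·p_1 + 4·p_2), x_2* = 4·m/(3·p_1 + 4·p_2).
Here 3·8.25 + 4·11 = 68.75, giving x_1* = 2.6618 and x_2* = 3.5491.

x_1* = 2.6618, x_2* = 3.5491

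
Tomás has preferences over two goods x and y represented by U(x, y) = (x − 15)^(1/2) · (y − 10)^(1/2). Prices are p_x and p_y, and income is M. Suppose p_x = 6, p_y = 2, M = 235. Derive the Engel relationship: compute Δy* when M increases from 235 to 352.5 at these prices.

Δy* = 29.375

Discretionary income = 235 − 15·6 − 10·2 = 125; y* = 10 + 0.5·125/2 = 41.25.
At M' = 352.5: y* = 70.625. Change: 70.625 − 41.25 = 29.375.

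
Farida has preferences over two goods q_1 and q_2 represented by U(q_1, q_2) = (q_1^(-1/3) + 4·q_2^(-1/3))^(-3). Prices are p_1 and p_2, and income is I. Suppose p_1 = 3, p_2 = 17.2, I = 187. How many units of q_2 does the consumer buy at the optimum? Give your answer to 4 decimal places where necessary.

MRS = MU_q_1/MU_q_2 = (1/4)·(q_2/q_1)^(4/3). Set equal to p_1/p_2.
Solve for the ratio: q_2/q_1 = [4·p_1/p_2]^(0.75).
Substitute q_2 = (q_2/q_1)·q_1 into the budget: q_1* = I/(p_1 + p_2·(q_2/q_1)).
Numerically q_2/q_1 = 0.763378, so q_1* = 187/(3 + 17.2·0.763378) = 11.5932 and q_2* = 0.763378·11.5932 = 8.85.

q_2* = 8.85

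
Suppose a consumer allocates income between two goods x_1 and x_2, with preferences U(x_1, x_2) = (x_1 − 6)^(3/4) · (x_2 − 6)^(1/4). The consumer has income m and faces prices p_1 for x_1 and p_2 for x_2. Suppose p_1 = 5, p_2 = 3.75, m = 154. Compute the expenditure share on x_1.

share on x_1 = 0.6891

MRS = 3·(x_2−6)/(x_1−6). Tangency with p_1/p_2 gives x_2−6 = (1/3)·(p_1/p_2)·(x_1−6).
After buying the subsistence bundle (6, 6), a share 0.75 of the remaining income goes to x_1: x_1* = 6 + 0.75·(m − 6p_1 − 6p_2)/p_1.
Discretionary income = 154 − 6·5 − 6·3.75 = 101.5; x_1* = 6 + 0.75·101.5/5 = 21.225; x_2* = 6 + 0.25·101.5/3.75 = 12.7667.
Expenditure on x_1: 5·21.225 = 106.125; share = 0.6891.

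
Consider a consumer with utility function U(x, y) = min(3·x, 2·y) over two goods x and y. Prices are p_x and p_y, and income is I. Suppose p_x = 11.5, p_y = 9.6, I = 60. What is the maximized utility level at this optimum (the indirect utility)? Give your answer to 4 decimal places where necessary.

With perfect complements, no substitution: consume in ratio x:y = 2:3.
Budget: p_x·x + p_y·(3/2)·x = I, so (2·p_x + 3·p_y)·x = 2·I.
Demand: x*(p_x,p_y,I) = 2·I/(2·p_x + 3·p_y), y* = 3·I/(2·p_x + 3·p_y).
Here 2·11.5 + 3·9.6 = 51.8, giving x* = 2.3166 and y* = 3.4749.
Utility at the optimum: U(2.3166, 3.4749) = 6.9498.

V = 6.9498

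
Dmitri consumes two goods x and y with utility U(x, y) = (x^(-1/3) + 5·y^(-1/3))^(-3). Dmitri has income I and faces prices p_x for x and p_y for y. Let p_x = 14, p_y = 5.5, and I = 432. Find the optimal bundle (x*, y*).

x* = 8.4605, y* = 57.0096

MRS = MU_x/MU_y = (1/5)·(y/x)^(4/3). Set equal to p_x/p_y.
Solve for the ratio: y/x = [5·p_x/p_y]^(0.75).
With the ratio pinned down, the budget gives x* = I/(p_x + p_y·(y/x)) and y* = (y/x)·x*.
Numerically y/x = 6.738318, so x* = 432/(14 + 5.5·6.738318) = 8.4605 and y* = 6.738318·8.4605 = 57.0096.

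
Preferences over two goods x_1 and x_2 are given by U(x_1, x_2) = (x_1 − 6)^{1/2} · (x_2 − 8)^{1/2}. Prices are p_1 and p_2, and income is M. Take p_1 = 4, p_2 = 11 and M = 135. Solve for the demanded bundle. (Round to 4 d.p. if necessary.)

Let x_1' = x_1−6, x_2' = x_2−8. MRS = x_2'/x_1' = p_1/p_2.
After buying the subsistence bundle (6, 8), a share 0.5 of the remaining income goes to x_1: x_1* = 6 + 0.5·(M − 6p_1 − 8p_2)/p_1.
Discretionary income = 135 − 6·4 − 8·11 = 23; x_1* = 6 + 0.5·23/4 = 8.875; x_2* = 8 + 0.5·23/11 = 9.0455.

x_1* = 8.875, x_2* = 9.0455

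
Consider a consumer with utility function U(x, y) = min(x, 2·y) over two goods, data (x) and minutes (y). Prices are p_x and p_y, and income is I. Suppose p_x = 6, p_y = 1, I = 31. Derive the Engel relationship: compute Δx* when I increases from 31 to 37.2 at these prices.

Δx* = 0.9538

Leontief preferences: the optimum is at the kink where x/2 = y/1, i.e. y = (1/2)·x.
Budget: p_x·x + p_y·(1/2)·x = I, so (2·p_x + p_y)·x = 2·I.
Demand: x*(p_x,p_y,I) = 2·I/(2·p_x + p_y), y* = I/(2·p_x + p_y).
Here 2·6 + 1 = 13, giving x* = 4.7692.
At I' = 37.2: x* = 5.7231. Change: 5.7231 − 4.7692 = 0.9538.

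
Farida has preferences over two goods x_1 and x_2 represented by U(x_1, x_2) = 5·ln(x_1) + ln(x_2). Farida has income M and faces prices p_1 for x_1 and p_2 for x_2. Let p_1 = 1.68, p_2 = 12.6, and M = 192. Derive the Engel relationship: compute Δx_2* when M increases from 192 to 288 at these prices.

At p_1=1.68, p_2=12.6, M=192: x_2* = 1/6·192/12.6 = 2.5397.
At M' = 288: x_2* = 3.8095. Change: 3.8095 − 2.5397 = 1.2698.

Δx_2* = 1.2698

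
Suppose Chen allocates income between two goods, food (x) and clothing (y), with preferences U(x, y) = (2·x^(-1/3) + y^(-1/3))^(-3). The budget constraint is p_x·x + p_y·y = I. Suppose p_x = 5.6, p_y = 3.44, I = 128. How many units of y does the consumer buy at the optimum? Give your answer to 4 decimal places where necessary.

y* = 12.8322

MU_x ∝ 2·x^(-4/3), MU_y ∝ y^(-4/3), so MRS = 2·(y/x)^(4/3) = p_x/p_y.
Solve for the ratio: y/x = [(1/2)·p_x/p_y]^(0.75).
With the ratio pinned down, the budget gives x* = I/(p_x + p_y·(y/x)) and y* = (y/x)·x*.
Numerically y/x = 0.856939, so x* = 128/(5.6 + 3.44·0.856939) = 14.9745 and y* = 0.856939·14.9745 = 12.8322.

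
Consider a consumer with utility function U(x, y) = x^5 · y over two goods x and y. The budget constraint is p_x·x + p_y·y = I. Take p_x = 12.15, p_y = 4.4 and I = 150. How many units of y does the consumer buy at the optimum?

y* = 5.6818

Demand: x*(p_x,p_y,I) = 5/6·I/p_x and y* = 1/6·I/p_y.
At p_x=12.15, p_y=4.4, I=150: y* = 1/6·150/4.4 = 5.6818.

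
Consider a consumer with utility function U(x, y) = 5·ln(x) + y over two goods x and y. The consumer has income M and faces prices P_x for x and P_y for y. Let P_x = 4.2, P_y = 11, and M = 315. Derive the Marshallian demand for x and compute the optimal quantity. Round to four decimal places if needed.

x* = 13.0952

Set MRS = P_x/P_y: (5/x)/1 = P_x/P_y.
So x*(P_x,P_y) = 5·P_y/P_x, independent of income; and y* = (M − 5·P_y)/P_y.
At the given prices: x* = 5·11/4.2 = 13.0952.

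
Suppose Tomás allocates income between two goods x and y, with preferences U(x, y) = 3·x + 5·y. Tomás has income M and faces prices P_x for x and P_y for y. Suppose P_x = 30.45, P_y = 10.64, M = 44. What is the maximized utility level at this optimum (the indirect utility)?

y gives more utility per dollar, so spend all income on y: y* = M/P_y, x* = 0.
Numerically: x* = 0, y* = 4.1353.
Utility at the optimum: U(0, 4.1353) = 20.6767.

V = 20.6767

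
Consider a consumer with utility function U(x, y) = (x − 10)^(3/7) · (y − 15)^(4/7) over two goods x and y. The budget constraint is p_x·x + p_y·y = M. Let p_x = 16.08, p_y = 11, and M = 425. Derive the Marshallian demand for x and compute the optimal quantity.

MRS = (3/4)·(y−15)/(x−10). Tangency with p_x/p_y gives y−15 = (4/3)·(p_x/p_y)·(x−10).
After buying the subsistence bundle (10, 15), a share 3/7 of the remaining income goes to x: x* = 10 + 3/7·(M − 10p_x − 15p_y)/p_x.
Discretionary income = 425 − 10·16.08 − 15·11 = 99.2; x* = 10 + 3/7·99.2/16.08 = 12.6439.

x* = 12.6439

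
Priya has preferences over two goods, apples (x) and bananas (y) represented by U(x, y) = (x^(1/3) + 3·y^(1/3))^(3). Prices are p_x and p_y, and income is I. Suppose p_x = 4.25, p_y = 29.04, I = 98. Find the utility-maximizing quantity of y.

y* = 2.2452

MU_x ∝ x^(-2/3), MU_y ∝ 3·y^(-2/3), so MRS = (1/3)·(y/x)^(2/3) = p_x/p_y.
Solve for the ratio: y/x = [3·p_x/p_y]^(1.5).
With the ratio pinned down, the budget gives x* = I/(p_x + p_y·(y/x)) and y* = (y/x)·x*.
Numerically y/x = 0.290918, so x* = 98/(4.25 + 29.04·0.290918) = 7.7176 and y* = 0.290918·7.7176 = 2.2452.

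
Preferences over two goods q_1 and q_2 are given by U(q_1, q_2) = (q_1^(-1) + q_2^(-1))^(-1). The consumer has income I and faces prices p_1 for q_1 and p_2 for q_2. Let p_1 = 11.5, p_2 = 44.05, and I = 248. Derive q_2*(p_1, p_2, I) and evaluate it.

q_2* = 3.7261

MRS = MU_q_1/MU_q_2 = (q_2/q_1)^(2). Set equal to p_1/p_2.
Solve for the ratio: q_2/q_1 = [p_1/p_2]^(0.5).
With the ratio pinned down, the budget gives q_1* = I/(p_1 + p_2·(q_2/q_1)) and q_2* = (q_2/q_1)·q_1*.
Numerically q_2/q_1 = 0.510947, so q_1* = 248/(11.5 + 44.05·0.510947) = 7.2926 and q_2* = 0.510947·7.2926 = 3.7261.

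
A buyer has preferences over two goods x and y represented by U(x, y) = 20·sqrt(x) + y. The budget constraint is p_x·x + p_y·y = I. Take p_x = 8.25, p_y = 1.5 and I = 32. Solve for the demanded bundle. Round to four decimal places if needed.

x* = 3.3058, y* = 3.1515

Thus x* = (10·p_y/p_x)² — independent of I — with the rest of income spent on y.
Plugging in: x* = (10·1.5/8.25)² = 3.3058, y* = 3.1515.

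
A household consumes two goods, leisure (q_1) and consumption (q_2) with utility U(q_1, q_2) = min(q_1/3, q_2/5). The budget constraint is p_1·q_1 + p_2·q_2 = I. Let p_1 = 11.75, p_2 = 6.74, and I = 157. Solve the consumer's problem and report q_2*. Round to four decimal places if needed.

q_2* = 11.3851

Leontief preferences: the optimum is at the kink where q_1/3 = q_2/5, i.e. q_2 = (5/3)·q_1.
Budget: p_1·q_1 + p_2·(5/3)·q_1 = I, so (3·p_1 + 5·p_2)·q_1 = 3·I.
Demand: q_1*(p_1,p_2,I) = 3·I/(3·p_1 + 5·p_2), q_2* = 5·I/(3·p_1 + 5·p_2).
Here 3·11.75 + 5·6.74 = 68.95, giving q_2* = 11.3851.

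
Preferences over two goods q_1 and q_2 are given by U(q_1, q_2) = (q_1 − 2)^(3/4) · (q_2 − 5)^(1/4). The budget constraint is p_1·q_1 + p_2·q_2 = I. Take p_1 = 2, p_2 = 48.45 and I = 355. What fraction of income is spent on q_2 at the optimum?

share on q_2 = 0.759

Let q_1' = q_1−2, q_2' = q_2−5. MRS = 3·q_2'/q_1' = p_1/p_2.
Substituting into the budget: q_1* = 2 + 0.75·(I − 2·p_1 − 5·p_2)/p_1, and q_2* = 5 + 0.25·(…)/p_2.
Discretionary income = 355 − 2·2 − 5·48.45 = 108.75; q_1* = 2 + 0.75·108.75/2 = 42.7812; q_2* = 5 + 0.25·108.75/48.45 = 5.5611.
Expenditure on q_2: 48.45·5.5611 = 269.4375; share = 0.759.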